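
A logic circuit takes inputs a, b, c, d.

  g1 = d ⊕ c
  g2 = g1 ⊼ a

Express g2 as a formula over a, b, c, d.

g1 = d ⊕ c
g2 = g1 ⊼ a = (d ⊕ c) ⊼ a

(d ⊕ c) ⊼ a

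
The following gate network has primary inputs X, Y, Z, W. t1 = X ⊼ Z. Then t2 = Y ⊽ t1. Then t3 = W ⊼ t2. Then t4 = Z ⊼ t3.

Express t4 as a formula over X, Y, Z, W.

t1 = X ⊼ Z
t2 = Y ⊽ t1 = Y ⊽ (X ⊼ Z)
t3 = W ⊼ t2 = W ⊼ (Y ⊽ (X ⊼ Z))
t4 = Z ⊼ t3 = Z ⊼ (W ⊼ (Y ⊽ (X ⊼ Z)))

Z ⊼ (W ⊼ (Y ⊽ (X ⊼ Z)))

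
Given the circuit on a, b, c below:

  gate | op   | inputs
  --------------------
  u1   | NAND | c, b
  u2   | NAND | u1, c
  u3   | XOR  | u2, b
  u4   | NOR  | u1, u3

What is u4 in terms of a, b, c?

(c NAND b) NOR (((c NAND b) NAND c) XOR b)

u1 = c NAND b
u2 = u1 NAND c = (c NAND b) NAND c
u3 = u2 XOR b = ((c NAND b) NAND c) XOR b
u4 = u1 NOR u3 = (c NAND b) NOR (((c NAND b) NAND c) XOR b)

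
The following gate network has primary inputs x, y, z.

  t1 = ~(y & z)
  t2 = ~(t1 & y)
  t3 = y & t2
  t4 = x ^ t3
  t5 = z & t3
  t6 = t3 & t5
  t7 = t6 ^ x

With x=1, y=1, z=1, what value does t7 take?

0

t1 = ~(1 & 1) = 0
t2 = ~(0 & 1) = 1
t3 = 1 & 1 = 1
t5 = 1 & 1 = 1
t6 = 1 & 1 = 1
t7 = 1 ^ 1 = 0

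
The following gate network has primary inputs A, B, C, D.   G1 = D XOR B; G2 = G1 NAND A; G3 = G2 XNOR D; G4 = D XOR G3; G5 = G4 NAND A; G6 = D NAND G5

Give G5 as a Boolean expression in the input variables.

(D XOR (((D XOR B) NAND A) XNOR D)) NAND A

G1 = D XOR B
G2 = G1 NAND A = (D XOR B) NAND A
G3 = G2 XNOR D = ((D XOR B) NAND A) XNOR D
G4 = D XOR G3 = D XOR (((D XOR B) NAND A) XNOR D)
G5 = G4 NAND A = (D XOR (((D XOR B) NAND A) XNOR D)) NAND A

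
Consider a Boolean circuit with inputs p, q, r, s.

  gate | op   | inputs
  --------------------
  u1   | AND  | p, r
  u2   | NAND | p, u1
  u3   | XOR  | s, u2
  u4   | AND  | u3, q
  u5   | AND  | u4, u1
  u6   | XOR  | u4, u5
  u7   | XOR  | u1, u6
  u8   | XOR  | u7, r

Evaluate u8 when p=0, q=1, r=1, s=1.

u1 = 0 AND 1 = 0
u2 = 0 NAND 0 = 1
u3 = 1 XOR 1 = 0
u4 = 0 AND 1 = 0
u5 = 0 AND 0 = 0
u6 = 0 XOR 0 = 0
u7 = 0 XOR 0 = 0
u8 = 0 XOR 1 = 1

1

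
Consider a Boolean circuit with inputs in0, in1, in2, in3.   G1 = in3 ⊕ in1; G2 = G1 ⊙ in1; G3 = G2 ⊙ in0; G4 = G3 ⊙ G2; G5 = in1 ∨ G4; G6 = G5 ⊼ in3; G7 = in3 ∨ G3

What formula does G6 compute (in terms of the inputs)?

(in1 ∨ ((((in3 ⊕ in1) ⊙ in1) ⊙ in0) ⊙ ((in3 ⊕ in1) ⊙ in1))) ⊼ in3

G1 = in3 ⊕ in1
G2 = G1 ⊙ in1 = (in3 ⊕ in1) ⊙ in1
G3 = G2 ⊙ in0 = ((in3 ⊕ in1) ⊙ in1) ⊙ in0
G4 = G3 ⊙ G2 = (((in3 ⊕ in1) ⊙ in1) ⊙ in0) ⊙ ((in3 ⊕ in1) ⊙ in1)
G5 = in1 ∨ G4 = in1 ∨ ((((in3 ⊕ in1) ⊙ in1) ⊙ in0) ⊙ ((in3 ⊕ in1) ⊙ in1))
G6 = G5 ⊼ in3 = (in1 ∨ ((((in3 ⊕ in1) ⊙ in1) ⊙ in0) ⊙ ((in3 ⊕ in1) ⊙ in1))) ⊼ in3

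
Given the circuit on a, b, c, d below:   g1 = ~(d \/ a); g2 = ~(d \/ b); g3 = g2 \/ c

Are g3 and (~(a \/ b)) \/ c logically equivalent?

No

g2 = ~(d \/ b)
g3 = g2 \/ c = (~(d \/ b)) \/ c
At a=0, b=0, c=0, d=1: circuit gives 0, formula gives 1.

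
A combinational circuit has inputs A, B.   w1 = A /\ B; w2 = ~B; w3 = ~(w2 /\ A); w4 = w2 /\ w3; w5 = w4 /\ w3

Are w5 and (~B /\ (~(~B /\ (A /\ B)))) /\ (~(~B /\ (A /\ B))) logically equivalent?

No

w2 = ~B
w3 = ~(w2 /\ A) = ~(~B /\ A)
w4 = w2 /\ w3 = ~B /\ (~(~B /\ A))
w5 = w4 /\ w3 = (~B /\ (~(~B /\ A))) /\ (~(~B /\ A))
At A=1, B=0: circuit gives 0, formula gives 1.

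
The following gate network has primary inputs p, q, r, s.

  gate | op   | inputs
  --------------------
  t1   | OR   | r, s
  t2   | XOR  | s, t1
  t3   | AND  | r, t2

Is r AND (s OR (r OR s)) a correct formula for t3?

No

t1 = r OR s
t2 = s XOR t1 = s XOR (r OR s)
t3 = r AND t2 = r AND (s XOR (r OR s))
At p=0, q=0, r=1, s=1: circuit gives 0, formula gives 1.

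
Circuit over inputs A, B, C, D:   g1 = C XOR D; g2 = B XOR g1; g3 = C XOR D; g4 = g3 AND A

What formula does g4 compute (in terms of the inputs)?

(C XOR D) AND A

g3 = C XOR D
g4 = g3 AND A = (C XOR D) AND A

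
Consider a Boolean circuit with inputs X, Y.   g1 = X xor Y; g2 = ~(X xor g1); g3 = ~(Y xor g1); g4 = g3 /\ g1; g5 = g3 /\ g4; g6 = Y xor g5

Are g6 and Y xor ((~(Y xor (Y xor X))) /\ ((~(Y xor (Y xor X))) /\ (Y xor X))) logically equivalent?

Yes

g1 = X xor Y
g3 = ~(Y xor g1) = ~(Y xor (X xor Y))
g4 = g3 /\ g1 = (~(Y xor (X xor Y))) /\ (X xor Y)
g5 = g3 /\ g4 = (~(Y xor (X xor Y))) /\ ((~(Y xor (X xor Y))) /\ (X xor Y))
g6 = Y xor g5 = Y xor ((~(Y xor (X xor Y))) /\ ((~(Y xor (X xor Y))) /\ (X xor Y)))
At X=0, Y=0: circuit gives 0, formula gives 0.
At X=1, Y=1: circuit gives 1, formula gives 1.
Agrees on all 4 inputs.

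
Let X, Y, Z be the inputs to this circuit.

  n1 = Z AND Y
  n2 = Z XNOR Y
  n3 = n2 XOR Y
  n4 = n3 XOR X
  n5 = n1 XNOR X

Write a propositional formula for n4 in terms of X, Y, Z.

n2 = Z XNOR Y
n3 = n2 XOR Y = (Z XNOR Y) XOR Y
n4 = n3 XOR X = ((Z XNOR Y) XOR Y) XOR X

((Z XNOR Y) XOR Y) XOR X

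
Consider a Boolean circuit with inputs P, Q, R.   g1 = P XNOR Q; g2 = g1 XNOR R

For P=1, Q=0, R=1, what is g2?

g1 = 1 XNOR 0 = 0
g2 = 0 XNOR 1 = 0

0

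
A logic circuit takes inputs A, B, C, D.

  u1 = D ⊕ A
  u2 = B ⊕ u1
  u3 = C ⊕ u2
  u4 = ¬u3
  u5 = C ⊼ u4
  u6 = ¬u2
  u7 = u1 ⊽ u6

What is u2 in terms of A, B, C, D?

B ⊕ (D ⊕ A)

u1 = D ⊕ A
u2 = B ⊕ u1 = B ⊕ (D ⊕ A)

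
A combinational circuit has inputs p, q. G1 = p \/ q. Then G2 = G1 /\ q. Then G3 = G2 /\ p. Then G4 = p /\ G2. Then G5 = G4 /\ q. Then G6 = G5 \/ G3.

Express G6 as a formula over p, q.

G1 = p \/ q
G2 = G1 /\ q = (p \/ q) /\ q
G3 = G2 /\ p = ((p \/ q) /\ q) /\ p
G4 = p /\ G2 = p /\ ((p \/ q) /\ q)
G5 = G4 /\ q = (p /\ ((p \/ q) /\ q)) /\ q
G6 = G5 \/ G3 = ((p /\ ((p \/ q) /\ q)) /\ q) \/ (((p \/ q) /\ q) /\ p)

((p /\ ((p \/ q) /\ q)) /\ q) \/ (((p \/ q) /\ q) /\ p)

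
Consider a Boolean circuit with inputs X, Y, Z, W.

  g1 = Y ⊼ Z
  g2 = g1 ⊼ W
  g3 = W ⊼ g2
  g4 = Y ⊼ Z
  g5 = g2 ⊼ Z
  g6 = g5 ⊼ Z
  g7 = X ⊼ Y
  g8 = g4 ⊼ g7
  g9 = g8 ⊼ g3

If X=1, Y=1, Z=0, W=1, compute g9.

g1 = 1 ⊼ 0 = 1
g2 = 1 ⊼ 1 = 0
g3 = 1 ⊼ 0 = 1
g4 = 1 ⊼ 0 = 1
g7 = 1 ⊼ 1 = 0
g8 = 1 ⊼ 0 = 1
g9 = 1 ⊼ 1 = 0

0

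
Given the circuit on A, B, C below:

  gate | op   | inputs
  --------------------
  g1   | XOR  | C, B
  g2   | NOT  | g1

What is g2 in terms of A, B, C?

g1 = C XOR B
g2 = NOT g1 = NOT (C XOR B)

NOT (C XOR B)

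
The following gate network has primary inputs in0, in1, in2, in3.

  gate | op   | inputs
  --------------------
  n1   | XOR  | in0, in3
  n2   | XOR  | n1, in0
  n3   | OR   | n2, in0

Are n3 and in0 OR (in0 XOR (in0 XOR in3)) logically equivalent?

Yes

n1 = in0 XOR in3
n2 = n1 XOR in0 = (in0 XOR in3) XOR in0
n3 = n2 OR in0 = ((in0 XOR in3) XOR in0) OR in0
At in0=0, in1=0, in2=0, in3=0: circuit gives 0, formula gives 0.
At in0=0, in1=0, in2=0, in3=1: circuit gives 1, formula gives 1.
Agrees on all 16 inputs.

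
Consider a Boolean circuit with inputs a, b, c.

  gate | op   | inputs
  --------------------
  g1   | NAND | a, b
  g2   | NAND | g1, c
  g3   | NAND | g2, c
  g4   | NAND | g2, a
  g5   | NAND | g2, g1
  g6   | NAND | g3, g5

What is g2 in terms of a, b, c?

g1 = a NAND b
g2 = g1 NAND c = (a NAND b) NAND c

(a NAND b) NAND c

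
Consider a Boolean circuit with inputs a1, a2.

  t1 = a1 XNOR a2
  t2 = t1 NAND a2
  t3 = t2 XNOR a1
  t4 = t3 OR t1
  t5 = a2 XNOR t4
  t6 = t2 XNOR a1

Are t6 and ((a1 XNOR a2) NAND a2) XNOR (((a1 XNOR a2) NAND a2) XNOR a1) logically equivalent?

No

t1 = a1 XNOR a2
t2 = t1 NAND a2 = (a1 XNOR a2) NAND a2
t6 = t2 XNOR a1 = ((a1 XNOR a2) NAND a2) XNOR a1
At a1=1, a2=1: circuit gives 0, formula gives 1.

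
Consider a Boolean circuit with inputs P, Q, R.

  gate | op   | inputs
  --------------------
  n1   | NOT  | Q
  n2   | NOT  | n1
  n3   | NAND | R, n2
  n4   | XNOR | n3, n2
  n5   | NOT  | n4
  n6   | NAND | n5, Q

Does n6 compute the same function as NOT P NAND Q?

n1 = NOT Q
n2 = NOT n1 = NOT NOT Q
n3 = R NAND n2 = R NAND NOT NOT Q
n4 = n3 XNOR n2 = (R NAND NOT NOT Q) XNOR NOT NOT Q
n5 = NOT n4 = NOT ((R NAND NOT NOT Q) XNOR NOT NOT Q)
n6 = n5 NAND Q = NOT ((R NAND NOT NOT Q) XNOR NOT NOT Q) NAND Q
At P=0, Q=1, R=0: circuit gives 1, formula gives 0.

No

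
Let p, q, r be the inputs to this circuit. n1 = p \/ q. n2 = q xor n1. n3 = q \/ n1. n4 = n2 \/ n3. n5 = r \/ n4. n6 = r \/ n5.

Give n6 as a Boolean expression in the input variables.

n1 = p \/ q
n2 = q xor n1 = q xor (p \/ q)
n3 = q \/ n1 = q \/ (p \/ q)
n4 = n2 \/ n3 = (q xor (p \/ q)) \/ (q \/ (p \/ q))
n5 = r \/ n4 = r \/ ((q xor (p \/ q)) \/ (q \/ (p \/ q)))
n6 = r \/ n5 = r \/ (r \/ ((q xor (p \/ q)) \/ (q \/ (p \/ q))))

r \/ (r \/ ((q xor (p \/ q)) \/ (q \/ (p \/ q))))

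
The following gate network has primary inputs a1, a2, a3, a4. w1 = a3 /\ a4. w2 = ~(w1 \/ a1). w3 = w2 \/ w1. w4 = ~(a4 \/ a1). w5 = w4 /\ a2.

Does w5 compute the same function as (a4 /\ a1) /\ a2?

No

w4 = ~(a4 \/ a1)
w5 = w4 /\ a2 = (~(a4 \/ a1)) /\ a2
At a1=0, a2=1, a3=0, a4=0: circuit gives 1, formula gives 0.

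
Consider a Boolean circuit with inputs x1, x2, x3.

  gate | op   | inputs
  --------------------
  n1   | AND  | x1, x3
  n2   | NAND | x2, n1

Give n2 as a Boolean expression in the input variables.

n1 = x1 AND x3
n2 = x2 NAND n1 = x2 NAND (x1 AND x3)

x2 NAND (x1 AND x3)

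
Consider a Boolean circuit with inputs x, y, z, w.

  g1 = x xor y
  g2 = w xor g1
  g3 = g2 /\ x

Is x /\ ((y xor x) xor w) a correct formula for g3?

Yes

g1 = x xor y
g2 = w xor g1 = w xor (x xor y)
g3 = g2 /\ x = (w xor (x xor y)) /\ x
At x=0, y=0, z=0, w=0: circuit gives 0, formula gives 0.
At x=1, y=0, z=0, w=0: circuit gives 1, formula gives 1.
Agrees on all 16 inputs.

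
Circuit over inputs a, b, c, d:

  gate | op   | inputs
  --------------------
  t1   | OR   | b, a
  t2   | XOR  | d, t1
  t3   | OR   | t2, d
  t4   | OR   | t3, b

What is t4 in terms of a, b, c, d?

t1 = b OR a
t2 = d XOR t1 = d XOR (b OR a)
t3 = t2 OR d = (d XOR (b OR a)) OR d
t4 = t3 OR b = ((d XOR (b OR a)) OR d) OR b

((d XOR (b OR a)) OR d) OR b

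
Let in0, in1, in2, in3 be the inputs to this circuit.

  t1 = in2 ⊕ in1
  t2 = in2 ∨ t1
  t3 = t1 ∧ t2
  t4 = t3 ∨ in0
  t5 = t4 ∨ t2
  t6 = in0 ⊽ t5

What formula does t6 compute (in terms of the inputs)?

t1 = in2 ⊕ in1
t2 = in2 ∨ t1 = in2 ∨ (in2 ⊕ in1)
t3 = t1 ∧ t2 = (in2 ⊕ in1) ∧ (in2 ∨ (in2 ⊕ in1))
t4 = t3 ∨ in0 = ((in2 ⊕ in1) ∧ (in2 ∨ (in2 ⊕ in1))) ∨ in0
t5 = t4 ∨ t2 = (((in2 ⊕ in1) ∧ (in2 ∨ (in2 ⊕ in1))) ∨ in0) ∨ (in2 ∨ (in2 ⊕ in1))
t6 = in0 ⊽ t5 = in0 ⊽ ((((in2 ⊕ in1) ∧ (in2 ∨ (in2 ⊕ in1))) ∨ in0) ∨ (in2 ∨ (in2 ⊕ in1)))

in0 ⊽ ((((in2 ⊕ in1) ∧ (in2 ∨ (in2 ⊕ in1))) ∨ in0) ∨ (in2 ∨ (in2 ⊕ in1)))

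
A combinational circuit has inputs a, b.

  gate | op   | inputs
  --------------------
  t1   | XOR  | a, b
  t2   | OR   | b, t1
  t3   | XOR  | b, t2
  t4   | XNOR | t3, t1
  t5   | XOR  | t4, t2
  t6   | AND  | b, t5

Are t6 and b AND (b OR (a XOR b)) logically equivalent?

No

t1 = a XOR b
t2 = b OR t1 = b OR (a XOR b)
t3 = b XOR t2 = b XOR (b OR (a XOR b))
t4 = t3 XNOR t1 = (b XOR (b OR (a XOR b))) XNOR (a XOR b)
t5 = t4 XOR t2 = ((b XOR (b OR (a XOR b))) XNOR (a XOR b)) XOR (b OR (a XOR b))
t6 = b AND t5 = b AND (((b XOR (b OR (a XOR b))) XNOR (a XOR b)) XOR (b OR (a XOR b)))
At a=1, b=1: circuit gives 0, formula gives 1.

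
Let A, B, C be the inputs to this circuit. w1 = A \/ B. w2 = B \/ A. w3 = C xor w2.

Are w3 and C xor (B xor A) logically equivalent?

w2 = B \/ A
w3 = C xor w2 = C xor (B \/ A)
At A=1, B=1, C=0: circuit gives 1, formula gives 0.

No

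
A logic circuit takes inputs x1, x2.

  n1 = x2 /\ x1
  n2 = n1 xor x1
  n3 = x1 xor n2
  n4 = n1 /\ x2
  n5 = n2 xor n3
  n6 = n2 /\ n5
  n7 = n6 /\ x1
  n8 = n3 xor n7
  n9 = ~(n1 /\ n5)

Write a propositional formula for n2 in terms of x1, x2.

(x2 /\ x1) xor x1

n1 = x2 /\ x1
n2 = n1 xor x1 = (x2 /\ x1) xor x1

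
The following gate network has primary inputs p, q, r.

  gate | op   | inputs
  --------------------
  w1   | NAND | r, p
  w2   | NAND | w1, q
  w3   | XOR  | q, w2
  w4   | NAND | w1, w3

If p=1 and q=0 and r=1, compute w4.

w1 = 1 NAND 1 = 0
w2 = 0 NAND 0 = 1
w3 = 0 XOR 1 = 1
w4 = 0 NAND 1 = 1

1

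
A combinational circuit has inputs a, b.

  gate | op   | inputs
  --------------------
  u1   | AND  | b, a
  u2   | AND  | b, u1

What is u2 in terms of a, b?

b AND (b AND a)

u1 = b AND a
u2 = b AND u1 = b AND (b AND a)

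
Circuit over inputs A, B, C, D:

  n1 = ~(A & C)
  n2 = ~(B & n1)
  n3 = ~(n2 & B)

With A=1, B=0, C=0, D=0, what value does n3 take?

n1 = ~(1 & 0) = 1
n2 = ~(0 & 1) = 1
n3 = ~(1 & 0) = 1

1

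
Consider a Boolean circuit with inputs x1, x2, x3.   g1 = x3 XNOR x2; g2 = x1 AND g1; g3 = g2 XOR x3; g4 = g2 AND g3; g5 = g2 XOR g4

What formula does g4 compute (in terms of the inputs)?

g1 = x3 XNOR x2
g2 = x1 AND g1 = x1 AND (x3 XNOR x2)
g3 = g2 XOR x3 = (x1 AND (x3 XNOR x2)) XOR x3
g4 = g2 AND g3 = (x1 AND (x3 XNOR x2)) AND ((x1 AND (x3 XNOR x2)) XOR x3)

(x1 AND (x3 XNOR x2)) AND ((x1 AND (x3 XNOR x2)) XOR x3)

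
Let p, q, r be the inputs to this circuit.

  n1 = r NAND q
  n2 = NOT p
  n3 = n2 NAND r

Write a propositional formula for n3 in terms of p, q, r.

NOT p NAND r

n2 = NOT p
n3 = n2 NAND r = NOT p NAND r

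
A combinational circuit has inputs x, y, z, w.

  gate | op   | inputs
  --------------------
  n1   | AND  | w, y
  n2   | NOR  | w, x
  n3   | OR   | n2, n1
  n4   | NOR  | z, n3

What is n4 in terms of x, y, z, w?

n1 = w AND y
n2 = w NOR x
n3 = n2 OR n1 = (w NOR x) OR (w AND y)
n4 = z NOR n3 = z NOR ((w NOR x) OR (w AND y))

z NOR ((w NOR x) OR (w AND y))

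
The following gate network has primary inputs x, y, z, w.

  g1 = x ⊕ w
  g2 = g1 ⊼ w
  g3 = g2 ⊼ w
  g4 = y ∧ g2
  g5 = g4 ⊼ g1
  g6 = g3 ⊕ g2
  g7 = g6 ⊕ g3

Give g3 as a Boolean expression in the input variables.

g1 = x ⊕ w
g2 = g1 ⊼ w = (x ⊕ w) ⊼ w
g3 = g2 ⊼ w = ((x ⊕ w) ⊼ w) ⊼ w

((x ⊕ w) ⊼ w) ⊼ w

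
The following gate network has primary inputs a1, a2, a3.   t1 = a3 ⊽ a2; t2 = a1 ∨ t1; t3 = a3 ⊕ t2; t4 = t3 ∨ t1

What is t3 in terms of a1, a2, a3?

a3 ⊕ (a1 ∨ (a3 ⊽ a2))

t1 = a3 ⊽ a2
t2 = a1 ∨ t1 = a1 ∨ (a3 ⊽ a2)
t3 = a3 ⊕ t2 = a3 ⊕ (a1 ∨ (a3 ⊽ a2))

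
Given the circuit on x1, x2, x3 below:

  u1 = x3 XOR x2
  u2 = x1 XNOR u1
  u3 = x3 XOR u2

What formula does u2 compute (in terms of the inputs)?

u1 = x3 XOR x2
u2 = x1 XNOR u1 = x1 XNOR (x3 XOR x2)

x1 XNOR (x3 XOR x2)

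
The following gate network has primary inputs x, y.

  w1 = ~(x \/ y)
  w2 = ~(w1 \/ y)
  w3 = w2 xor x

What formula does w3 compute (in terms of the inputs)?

(~((~(x \/ y)) \/ y)) xor x

w1 = ~(x \/ y)
w2 = ~(w1 \/ y) = ~((~(x \/ y)) \/ y)
w3 = w2 xor x = (~((~(x \/ y)) \/ y)) xor x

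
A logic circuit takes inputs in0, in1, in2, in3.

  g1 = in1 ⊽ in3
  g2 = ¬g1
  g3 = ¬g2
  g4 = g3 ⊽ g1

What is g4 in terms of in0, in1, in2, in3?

g1 = in1 ⊽ in3
g2 = ¬g1 = ¬(in1 ⊽ in3)
g3 = ¬g2 = ¬¬(in1 ⊽ in3)
g4 = g3 ⊽ g1 = ¬¬(in1 ⊽ in3) ⊽ (in1 ⊽ in3)

¬¬(in1 ⊽ in3) ⊽ (in1 ⊽ in3)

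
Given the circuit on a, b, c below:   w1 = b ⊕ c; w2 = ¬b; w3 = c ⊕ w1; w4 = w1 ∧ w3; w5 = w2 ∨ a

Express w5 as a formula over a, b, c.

w2 = ¬b
w5 = w2 ∨ a = ¬b ∨ a

¬b ∨ a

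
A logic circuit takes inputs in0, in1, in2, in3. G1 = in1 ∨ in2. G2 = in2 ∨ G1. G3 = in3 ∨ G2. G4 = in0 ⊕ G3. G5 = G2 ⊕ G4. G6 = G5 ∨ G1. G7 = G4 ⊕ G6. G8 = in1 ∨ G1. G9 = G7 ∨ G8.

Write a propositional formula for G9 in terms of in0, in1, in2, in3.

((in0 ⊕ (in3 ∨ (in2 ∨ (in1 ∨ in2)))) ⊕ (((in2 ∨ (in1 ∨ in2)) ⊕ (in0 ⊕ (in3 ∨ (in2 ∨ (in1 ∨ in2))))) ∨ (in1 ∨ in2))) ∨ (in1 ∨ (in1 ∨ in2))

G1 = in1 ∨ in2
G2 = in2 ∨ G1 = in2 ∨ (in1 ∨ in2)
G3 = in3 ∨ G2 = in3 ∨ (in2 ∨ (in1 ∨ in2))
G4 = in0 ⊕ G3 = in0 ⊕ (in3 ∨ (in2 ∨ (in1 ∨ in2)))
G5 = G2 ⊕ G4 = (in2 ∨ (in1 ∨ in2)) ⊕ (in0 ⊕ (in3 ∨ (in2 ∨ (in1 ∨ in2))))
G6 = G5 ∨ G1 = ((in2 ∨ (in1 ∨ in2)) ⊕ (in0 ⊕ (in3 ∨ (in2 ∨ (in1 ∨ in2))))) ∨ (in1 ∨ in2)
G7 = G4 ⊕ G6 = (in0 ⊕ (in3 ∨ (in2 ∨ (in1 ∨ in2)))) ⊕ (((in2 ∨ (in1 ∨ in2)) ⊕ (in0 ⊕ (in3 ∨ (in2 ∨ (in1 ∨ in2))))) ∨ (in1 ∨ in2))
G8 = in1 ∨ G1 = in1 ∨ (in1 ∨ in2)
G9 = G7 ∨ G8 = ((in0 ⊕ (in3 ∨ (in2 ∨ (in1 ∨ in2)))) ⊕ (((in2 ∨ (in1 ∨ in2)) ⊕ (in0 ⊕ (in3 ∨ (in2 ∨ (in1 ∨ in2))))) ∨ (in1 ∨ in2))) ∨ (in1 ∨ (in1 ∨ in2))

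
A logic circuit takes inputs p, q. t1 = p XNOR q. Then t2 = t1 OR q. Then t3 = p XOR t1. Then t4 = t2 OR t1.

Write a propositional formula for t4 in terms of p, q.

t1 = p XNOR q
t2 = t1 OR q = (p XNOR q) OR q
t4 = t2 OR t1 = ((p XNOR q) OR q) OR (p XNOR q)

((p XNOR q) OR q) OR (p XNOR q)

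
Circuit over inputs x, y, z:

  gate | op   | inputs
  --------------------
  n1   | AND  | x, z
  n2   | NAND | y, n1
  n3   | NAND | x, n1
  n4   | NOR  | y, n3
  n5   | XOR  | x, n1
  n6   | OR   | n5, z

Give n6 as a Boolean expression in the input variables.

n1 = x AND z
n5 = x XOR n1 = x XOR (x AND z)
n6 = n5 OR z = (x XOR (x AND z)) OR z

(x XOR (x AND z)) OR z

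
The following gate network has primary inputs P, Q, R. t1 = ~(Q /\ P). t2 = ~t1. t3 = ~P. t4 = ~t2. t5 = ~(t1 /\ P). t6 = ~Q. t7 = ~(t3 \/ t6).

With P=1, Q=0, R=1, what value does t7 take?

t3 = ~1 = 0
t6 = ~0 = 1
t7 = ~(0 \/ 1) = 0

0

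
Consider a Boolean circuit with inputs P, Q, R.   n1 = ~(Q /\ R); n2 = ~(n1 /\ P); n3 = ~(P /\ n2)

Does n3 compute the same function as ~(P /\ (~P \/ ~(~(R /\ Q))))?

Yes

n1 = ~(Q /\ R)
n2 = ~(n1 /\ P) = ~((~(Q /\ R)) /\ P)
n3 = ~(P /\ n2) = ~(P /\ (~((~(Q /\ R)) /\ P)))
At P=1, Q=1, R=1: circuit gives 0, formula gives 0.
At P=0, Q=0, R=0: circuit gives 1, formula gives 1.
Agrees on all 8 inputs.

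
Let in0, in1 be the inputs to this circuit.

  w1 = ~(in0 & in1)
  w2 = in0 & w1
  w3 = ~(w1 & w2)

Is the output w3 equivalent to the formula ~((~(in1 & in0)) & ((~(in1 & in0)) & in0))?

w1 = ~(in0 & in1)
w2 = in0 & w1 = in0 & (~(in0 & in1))
w3 = ~(w1 & w2) = ~((~(in0 & in1)) & (in0 & (~(in0 & in1))))
At in0=1, in1=0: circuit gives 0, formula gives 0.
At in0=0, in1=0: circuit gives 1, formula gives 1.
Agrees on all 4 inputs.

Yes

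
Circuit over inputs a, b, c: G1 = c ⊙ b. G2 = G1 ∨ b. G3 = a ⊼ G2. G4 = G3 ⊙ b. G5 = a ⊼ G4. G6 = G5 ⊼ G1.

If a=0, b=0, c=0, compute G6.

G1 = 0 ⊙ 0 = 1
G2 = 1 ∨ 0 = 1
G3 = 0 ⊼ 1 = 1
G4 = 1 ⊙ 0 = 0
G5 = 0 ⊼ 0 = 1
G6 = 1 ⊼ 1 = 0

0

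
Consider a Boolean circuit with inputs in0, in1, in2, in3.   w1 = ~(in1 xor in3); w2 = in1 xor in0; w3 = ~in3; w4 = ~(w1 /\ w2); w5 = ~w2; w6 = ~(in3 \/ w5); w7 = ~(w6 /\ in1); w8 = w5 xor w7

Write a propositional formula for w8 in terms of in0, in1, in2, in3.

w2 = in1 xor in0
w5 = ~w2 = ~(in1 xor in0)
w6 = ~(in3 \/ w5) = ~(in3 \/ ~(in1 xor in0))
w7 = ~(w6 /\ in1) = ~((~(in3 \/ ~(in1 xor in0))) /\ in1)
w8 = w5 xor w7 = ~(in1 xor in0) xor (~((~(in3 \/ ~(in1 xor in0))) /\ in1))

~(in1 xor in0) xor (~((~(in3 \/ ~(in1 xor in0))) /\ in1))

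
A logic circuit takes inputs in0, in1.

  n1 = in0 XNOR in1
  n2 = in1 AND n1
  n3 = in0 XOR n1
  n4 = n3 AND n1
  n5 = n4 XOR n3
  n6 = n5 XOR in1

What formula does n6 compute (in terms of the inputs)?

n1 = in0 XNOR in1
n3 = in0 XOR n1 = in0 XOR (in0 XNOR in1)
n4 = n3 AND n1 = (in0 XOR (in0 XNOR in1)) AND (in0 XNOR in1)
n5 = n4 XOR n3 = ((in0 XOR (in0 XNOR in1)) AND (in0 XNOR in1)) XOR (in0 XOR (in0 XNOR in1))
n6 = n5 XOR in1 = (((in0 XOR (in0 XNOR in1)) AND (in0 XNOR in1)) XOR (in0 XOR (in0 XNOR in1))) XOR in1

(((in0 XOR (in0 XNOR in1)) AND (in0 XNOR in1)) XOR (in0 XOR (in0 XNOR in1))) XOR in1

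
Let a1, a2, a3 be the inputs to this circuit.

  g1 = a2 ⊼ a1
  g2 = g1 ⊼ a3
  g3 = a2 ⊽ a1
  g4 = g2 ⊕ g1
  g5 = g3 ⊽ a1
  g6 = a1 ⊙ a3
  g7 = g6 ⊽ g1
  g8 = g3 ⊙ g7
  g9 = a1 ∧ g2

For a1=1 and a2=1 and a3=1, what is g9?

1

g1 = 1 ⊼ 1 = 0
g2 = 0 ⊼ 1 = 1
g9 = 1 ∧ 1 = 1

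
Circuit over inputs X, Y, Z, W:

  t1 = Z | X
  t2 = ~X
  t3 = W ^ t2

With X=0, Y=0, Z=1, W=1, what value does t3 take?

0

t2 = ~0 = 1
t3 = 1 ^ 1 = 0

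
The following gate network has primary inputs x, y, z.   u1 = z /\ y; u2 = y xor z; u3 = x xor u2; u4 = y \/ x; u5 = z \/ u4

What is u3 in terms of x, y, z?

u2 = y xor z
u3 = x xor u2 = x xor (y xor z)

x xor (y xor z)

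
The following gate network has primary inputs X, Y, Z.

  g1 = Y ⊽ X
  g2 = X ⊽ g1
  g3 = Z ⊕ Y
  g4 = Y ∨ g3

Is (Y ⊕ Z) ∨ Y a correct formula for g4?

g3 = Z ⊕ Y
g4 = Y ∨ g3 = Y ∨ (Z ⊕ Y)
At X=0, Y=0, Z=0: circuit gives 0, formula gives 0.
At X=0, Y=0, Z=1: circuit gives 1, formula gives 1.
Agrees on all 8 inputs.

Yes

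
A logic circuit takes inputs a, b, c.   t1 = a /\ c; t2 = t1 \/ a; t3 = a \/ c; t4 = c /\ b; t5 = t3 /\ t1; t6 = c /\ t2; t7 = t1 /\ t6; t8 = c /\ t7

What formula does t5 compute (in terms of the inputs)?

t1 = a /\ c
t3 = a \/ c
t5 = t3 /\ t1 = (a \/ c) /\ (a /\ c)

(a \/ c) /\ (a /\ c)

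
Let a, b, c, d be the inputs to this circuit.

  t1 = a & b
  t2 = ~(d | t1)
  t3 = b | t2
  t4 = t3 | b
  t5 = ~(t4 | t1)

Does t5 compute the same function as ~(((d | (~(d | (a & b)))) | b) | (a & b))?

t1 = a & b
t2 = ~(d | t1) = ~(d | (a & b))
t3 = b | t2 = b | (~(d | (a & b)))
t4 = t3 | b = (b | (~(d | (a & b)))) | b
t5 = ~(t4 | t1) = ~(((b | (~(d | (a & b)))) | b) | (a & b))
At a=0, b=0, c=0, d=1: circuit gives 1, formula gives 0.

No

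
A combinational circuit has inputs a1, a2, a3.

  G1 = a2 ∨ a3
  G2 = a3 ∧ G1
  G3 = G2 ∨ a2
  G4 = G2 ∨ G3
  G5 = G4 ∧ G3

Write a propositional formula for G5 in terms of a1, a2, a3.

((a3 ∧ (a2 ∨ a3)) ∨ ((a3 ∧ (a2 ∨ a3)) ∨ a2)) ∧ ((a3 ∧ (a2 ∨ a3)) ∨ a2)

G1 = a2 ∨ a3
G2 = a3 ∧ G1 = a3 ∧ (a2 ∨ a3)
G3 = G2 ∨ a2 = (a3 ∧ (a2 ∨ a3)) ∨ a2
G4 = G2 ∨ G3 = (a3 ∧ (a2 ∨ a3)) ∨ ((a3 ∧ (a2 ∨ a3)) ∨ a2)
G5 = G4 ∧ G3 = ((a3 ∧ (a2 ∨ a3)) ∨ ((a3 ∧ (a2 ∨ a3)) ∨ a2)) ∧ ((a3 ∧ (a2 ∨ a3)) ∨ a2)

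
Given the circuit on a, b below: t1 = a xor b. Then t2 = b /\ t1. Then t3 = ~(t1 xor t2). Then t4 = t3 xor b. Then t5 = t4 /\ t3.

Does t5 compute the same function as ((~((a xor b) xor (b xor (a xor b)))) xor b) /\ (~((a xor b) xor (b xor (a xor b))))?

t1 = a xor b
t2 = b /\ t1 = b /\ (a xor b)
t3 = ~(t1 xor t2) = ~((a xor b) xor (b /\ (a xor b)))
t4 = t3 xor b = (~((a xor b) xor (b /\ (a xor b)))) xor b
t5 = t4 /\ t3 = ((~((a xor b) xor (b /\ (a xor b)))) xor b) /\ (~((a xor b) xor (b /\ (a xor b))))
At a=1, b=0: circuit gives 0, formula gives 1.

No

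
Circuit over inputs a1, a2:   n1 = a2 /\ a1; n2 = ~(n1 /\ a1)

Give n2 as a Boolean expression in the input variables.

~((a2 /\ a1) /\ a1)

n1 = a2 /\ a1
n2 = ~(n1 /\ a1) = ~((a2 /\ a1) /\ a1)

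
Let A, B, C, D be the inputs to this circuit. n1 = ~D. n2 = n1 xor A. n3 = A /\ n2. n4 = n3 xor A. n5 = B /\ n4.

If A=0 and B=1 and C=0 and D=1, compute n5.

0

n1 = ~1 = 0
n2 = 0 xor 0 = 0
n3 = 0 /\ 0 = 0
n4 = 0 xor 0 = 0
n5 = 1 /\ 0 = 0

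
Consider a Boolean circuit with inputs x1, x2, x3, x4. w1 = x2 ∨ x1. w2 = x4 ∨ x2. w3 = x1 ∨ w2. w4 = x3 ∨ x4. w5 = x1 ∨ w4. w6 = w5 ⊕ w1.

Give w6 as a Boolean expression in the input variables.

(x1 ∨ (x3 ∨ x4)) ⊕ (x2 ∨ x1)

w1 = x2 ∨ x1
w4 = x3 ∨ x4
w5 = x1 ∨ w4 = x1 ∨ (x3 ∨ x4)
w6 = w5 ⊕ w1 = (x1 ∨ (x3 ∨ x4)) ⊕ (x2 ∨ x1)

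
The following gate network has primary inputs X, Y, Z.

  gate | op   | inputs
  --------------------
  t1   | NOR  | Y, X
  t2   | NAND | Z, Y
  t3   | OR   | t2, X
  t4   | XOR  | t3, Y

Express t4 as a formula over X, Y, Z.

((Z NAND Y) OR X) XOR Y

t2 = Z NAND Y
t3 = t2 OR X = (Z NAND Y) OR X
t4 = t3 XOR Y = ((Z NAND Y) OR X) XOR Y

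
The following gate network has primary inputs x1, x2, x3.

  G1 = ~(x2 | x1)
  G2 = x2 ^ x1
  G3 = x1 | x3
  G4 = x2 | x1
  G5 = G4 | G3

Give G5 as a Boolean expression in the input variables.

(x2 | x1) | (x1 | x3)

G3 = x1 | x3
G4 = x2 | x1
G5 = G4 | G3 = (x2 | x1) | (x1 | x3)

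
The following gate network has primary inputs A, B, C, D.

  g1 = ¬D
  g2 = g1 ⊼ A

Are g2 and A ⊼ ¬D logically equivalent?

g1 = ¬D
g2 = g1 ⊼ A = ¬D ⊼ A
At A=1, B=0, C=0, D=0: circuit gives 0, formula gives 0.
At A=0, B=0, C=0, D=0: circuit gives 1, formula gives 1.
Agrees on all 16 inputs.

Yes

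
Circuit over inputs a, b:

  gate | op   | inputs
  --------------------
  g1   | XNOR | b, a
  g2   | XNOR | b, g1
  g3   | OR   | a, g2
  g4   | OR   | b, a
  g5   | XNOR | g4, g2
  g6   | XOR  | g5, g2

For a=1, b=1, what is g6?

0

g1 = 1 XNOR 1 = 1
g2 = 1 XNOR 1 = 1
g4 = 1 OR 1 = 1
g5 = 1 XNOR 1 = 1
g6 = 1 XOR 1 = 0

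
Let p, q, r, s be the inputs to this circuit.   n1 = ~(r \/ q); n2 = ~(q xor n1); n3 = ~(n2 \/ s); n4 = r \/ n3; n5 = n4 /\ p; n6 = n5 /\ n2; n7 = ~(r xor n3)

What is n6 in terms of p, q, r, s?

((r \/ (~((~(q xor (~(r \/ q)))) \/ s))) /\ p) /\ (~(q xor (~(r \/ q))))

n1 = ~(r \/ q)
n2 = ~(q xor n1) = ~(q xor (~(r \/ q)))
n3 = ~(n2 \/ s) = ~((~(q xor (~(r \/ q)))) \/ s)
n4 = r \/ n3 = r \/ (~((~(q xor (~(r \/ q)))) \/ s))
n5 = n4 /\ p = (r \/ (~((~(q xor (~(r \/ q)))) \/ s))) /\ p
n6 = n5 /\ n2 = ((r \/ (~((~(q xor (~(r \/ q)))) \/ s))) /\ p) /\ (~(q xor (~(r \/ q))))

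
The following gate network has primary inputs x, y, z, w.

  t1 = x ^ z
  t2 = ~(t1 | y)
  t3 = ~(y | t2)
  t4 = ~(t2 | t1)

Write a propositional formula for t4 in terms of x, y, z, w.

t1 = x ^ z
t2 = ~(t1 | y) = ~((x ^ z) | y)
t4 = ~(t2 | t1) = ~((~((x ^ z) | y)) | (x ^ z))

~((~((x ^ z) | y)) | (x ^ z))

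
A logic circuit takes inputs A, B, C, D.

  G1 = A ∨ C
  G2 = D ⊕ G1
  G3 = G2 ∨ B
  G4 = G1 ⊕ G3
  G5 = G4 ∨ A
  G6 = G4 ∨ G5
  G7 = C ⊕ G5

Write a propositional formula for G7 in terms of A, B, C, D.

C ⊕ (((A ∨ C) ⊕ ((D ⊕ (A ∨ C)) ∨ B)) ∨ A)

G1 = A ∨ C
G2 = D ⊕ G1 = D ⊕ (A ∨ C)
G3 = G2 ∨ B = (D ⊕ (A ∨ C)) ∨ B
G4 = G1 ⊕ G3 = (A ∨ C) ⊕ ((D ⊕ (A ∨ C)) ∨ B)
G5 = G4 ∨ A = ((A ∨ C) ⊕ ((D ⊕ (A ∨ C)) ∨ B)) ∨ A
G7 = C ⊕ G5 = C ⊕ (((A ∨ C) ⊕ ((D ⊕ (A ∨ C)) ∨ B)) ∨ A)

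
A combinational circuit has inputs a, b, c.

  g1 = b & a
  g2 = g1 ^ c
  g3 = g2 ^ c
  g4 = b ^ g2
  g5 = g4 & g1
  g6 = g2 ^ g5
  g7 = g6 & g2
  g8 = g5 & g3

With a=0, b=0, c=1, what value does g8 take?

g1 = 0 & 0 = 0
g2 = 0 ^ 1 = 1
g3 = 1 ^ 1 = 0
g4 = 0 ^ 1 = 1
g5 = 1 & 0 = 0
g8 = 0 & 0 = 0

0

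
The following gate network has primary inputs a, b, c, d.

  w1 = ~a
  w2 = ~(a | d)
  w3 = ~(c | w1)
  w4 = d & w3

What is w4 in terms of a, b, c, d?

w1 = ~a
w3 = ~(c | w1) = ~(c | ~a)
w4 = d & w3 = d & (~(c | ~a))

d & (~(c | ~a))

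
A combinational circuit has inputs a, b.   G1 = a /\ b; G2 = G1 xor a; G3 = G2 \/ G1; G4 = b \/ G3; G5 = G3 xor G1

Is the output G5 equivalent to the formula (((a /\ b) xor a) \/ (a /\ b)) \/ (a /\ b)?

No

G1 = a /\ b
G2 = G1 xor a = (a /\ b) xor a
G3 = G2 \/ G1 = ((a /\ b) xor a) \/ (a /\ b)
G5 = G3 xor G1 = (((a /\ b) xor a) \/ (a /\ b)) xor (a /\ b)
At a=1, b=1: circuit gives 0, formula gives 1.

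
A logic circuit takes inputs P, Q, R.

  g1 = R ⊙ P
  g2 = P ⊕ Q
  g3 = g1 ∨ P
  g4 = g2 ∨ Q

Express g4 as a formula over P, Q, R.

(P ⊕ Q) ∨ Q

g2 = P ⊕ Q
g4 = g2 ∨ Q = (P ⊕ Q) ∨ Q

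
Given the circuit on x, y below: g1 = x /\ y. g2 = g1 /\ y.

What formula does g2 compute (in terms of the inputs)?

g1 = x /\ y
g2 = g1 /\ y = (x /\ y) /\ y

(x /\ y) /\ y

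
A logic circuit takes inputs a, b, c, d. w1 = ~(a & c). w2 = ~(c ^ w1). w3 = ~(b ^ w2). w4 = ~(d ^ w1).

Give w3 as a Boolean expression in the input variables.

w1 = ~(a & c)
w2 = ~(c ^ w1) = ~(c ^ (~(a & c)))
w3 = ~(b ^ w2) = ~(b ^ (~(c ^ (~(a & c)))))

~(b ^ (~(c ^ (~(a & c)))))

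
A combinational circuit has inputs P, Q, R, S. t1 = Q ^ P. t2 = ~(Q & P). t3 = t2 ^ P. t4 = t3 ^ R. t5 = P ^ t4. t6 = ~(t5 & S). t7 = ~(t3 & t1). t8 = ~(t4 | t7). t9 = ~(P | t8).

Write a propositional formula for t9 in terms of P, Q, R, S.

~(P | (~((((~(Q & P)) ^ P) ^ R) | (~(((~(Q & P)) ^ P) & (Q ^ P))))))

t1 = Q ^ P
t2 = ~(Q & P)
t3 = t2 ^ P = (~(Q & P)) ^ P
t4 = t3 ^ R = ((~(Q & P)) ^ P) ^ R
t7 = ~(t3 & t1) = ~(((~(Q & P)) ^ P) & (Q ^ P))
t8 = ~(t4 | t7) = ~((((~(Q & P)) ^ P) ^ R) | (~(((~(Q & P)) ^ P) & (Q ^ P))))
t9 = ~(P | t8) = ~(P | (~((((~(Q & P)) ^ P) ^ R) | (~(((~(Q & P)) ^ P) & (Q ^ P))))))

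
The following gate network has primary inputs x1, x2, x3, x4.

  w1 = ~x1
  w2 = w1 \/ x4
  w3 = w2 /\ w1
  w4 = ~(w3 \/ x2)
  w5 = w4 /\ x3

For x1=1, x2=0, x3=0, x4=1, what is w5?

0

w1 = ~1 = 0
w2 = 0 \/ 1 = 1
w3 = 1 /\ 0 = 0
w4 = ~(0 \/ 0) = 1
w5 = 1 /\ 0 = 0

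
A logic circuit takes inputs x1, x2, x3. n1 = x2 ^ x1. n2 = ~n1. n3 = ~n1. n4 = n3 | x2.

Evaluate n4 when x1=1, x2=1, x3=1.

n1 = 1 ^ 1 = 0
n3 = ~0 = 1
n4 = 1 | 1 = 1

1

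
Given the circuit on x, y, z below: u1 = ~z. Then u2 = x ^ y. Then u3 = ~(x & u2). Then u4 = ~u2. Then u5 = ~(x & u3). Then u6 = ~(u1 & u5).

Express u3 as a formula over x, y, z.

u2 = x ^ y
u3 = ~(x & u2) = ~(x & (x ^ y))

~(x & (x ^ y))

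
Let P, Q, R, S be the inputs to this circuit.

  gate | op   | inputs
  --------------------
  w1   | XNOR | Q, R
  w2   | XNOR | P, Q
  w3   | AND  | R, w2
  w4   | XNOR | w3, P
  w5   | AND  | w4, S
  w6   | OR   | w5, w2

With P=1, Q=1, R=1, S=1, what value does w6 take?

1

w2 = 1 XNOR 1 = 1
w3 = 1 AND 1 = 1
w4 = 1 XNOR 1 = 1
w5 = 1 AND 1 = 1
w6 = 1 OR 1 = 1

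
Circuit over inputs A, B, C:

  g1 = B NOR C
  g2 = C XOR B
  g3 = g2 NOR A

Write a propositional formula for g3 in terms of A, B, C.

(C XOR B) NOR A

g2 = C XOR B
g3 = g2 NOR A = (C XOR B) NOR A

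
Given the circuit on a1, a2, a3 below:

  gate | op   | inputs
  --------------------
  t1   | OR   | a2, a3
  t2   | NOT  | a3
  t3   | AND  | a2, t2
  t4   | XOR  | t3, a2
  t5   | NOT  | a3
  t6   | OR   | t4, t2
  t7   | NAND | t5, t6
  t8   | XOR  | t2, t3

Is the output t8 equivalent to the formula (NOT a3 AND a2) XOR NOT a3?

Yes

t2 = NOT a3
t3 = a2 AND t2 = a2 AND NOT a3
t8 = t2 XOR t3 = NOT a3 XOR (a2 AND NOT a3)
At a1=0, a2=0, a3=1: circuit gives 0, formula gives 0.
At a1=0, a2=0, a3=0: circuit gives 1, formula gives 1.
Agrees on all 8 inputs.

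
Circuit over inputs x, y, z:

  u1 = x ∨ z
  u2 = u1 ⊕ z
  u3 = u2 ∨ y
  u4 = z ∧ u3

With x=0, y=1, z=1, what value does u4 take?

u1 = 0 ∨ 1 = 1
u2 = 1 ⊕ 1 = 0
u3 = 0 ∨ 1 = 1
u4 = 1 ∧ 1 = 1

1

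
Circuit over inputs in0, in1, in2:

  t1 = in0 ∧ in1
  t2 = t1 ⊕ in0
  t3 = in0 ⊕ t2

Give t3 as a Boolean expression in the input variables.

in0 ⊕ ((in0 ∧ in1) ⊕ in0)

t1 = in0 ∧ in1
t2 = t1 ⊕ in0 = (in0 ∧ in1) ⊕ in0
t3 = in0 ⊕ t2 = in0 ⊕ ((in0 ∧ in1) ⊕ in0)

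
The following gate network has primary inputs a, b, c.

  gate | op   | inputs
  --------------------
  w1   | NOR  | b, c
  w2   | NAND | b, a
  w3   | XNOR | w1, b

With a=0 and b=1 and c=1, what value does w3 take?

0

w1 = 1 NOR 1 = 0
w3 = 0 XNOR 1 = 0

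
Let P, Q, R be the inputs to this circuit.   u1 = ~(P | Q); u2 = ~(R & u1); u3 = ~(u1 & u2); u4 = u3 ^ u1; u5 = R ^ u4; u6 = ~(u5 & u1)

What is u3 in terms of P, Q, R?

u1 = ~(P | Q)
u2 = ~(R & u1) = ~(R & (~(P | Q)))
u3 = ~(u1 & u2) = ~((~(P | Q)) & (~(R & (~(P | Q)))))

~((~(P | Q)) & (~(R & (~(P | Q)))))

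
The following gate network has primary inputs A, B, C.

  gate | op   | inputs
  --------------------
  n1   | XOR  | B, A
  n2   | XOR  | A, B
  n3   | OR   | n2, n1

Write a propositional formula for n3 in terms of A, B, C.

n1 = B XOR A
n2 = A XOR B
n3 = n2 OR n1 = (A XOR B) OR (B XOR A)

(A XOR B) OR (B XOR A)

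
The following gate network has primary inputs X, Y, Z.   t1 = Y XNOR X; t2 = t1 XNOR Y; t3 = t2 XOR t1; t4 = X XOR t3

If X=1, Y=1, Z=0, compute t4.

1

t1 = 1 XNOR 1 = 1
t2 = 1 XNOR 1 = 1
t3 = 1 XOR 1 = 0
t4 = 1 XOR 0 = 1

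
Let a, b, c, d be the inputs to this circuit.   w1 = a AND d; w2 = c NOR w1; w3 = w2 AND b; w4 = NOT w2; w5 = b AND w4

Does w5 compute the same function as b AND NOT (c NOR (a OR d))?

No

w1 = a AND d
w2 = c NOR w1 = c NOR (a AND d)
w4 = NOT w2 = NOT (c NOR (a AND d))
w5 = b AND w4 = b AND NOT (c NOR (a AND d))
At a=0, b=1, c=0, d=1: circuit gives 0, formula gives 1.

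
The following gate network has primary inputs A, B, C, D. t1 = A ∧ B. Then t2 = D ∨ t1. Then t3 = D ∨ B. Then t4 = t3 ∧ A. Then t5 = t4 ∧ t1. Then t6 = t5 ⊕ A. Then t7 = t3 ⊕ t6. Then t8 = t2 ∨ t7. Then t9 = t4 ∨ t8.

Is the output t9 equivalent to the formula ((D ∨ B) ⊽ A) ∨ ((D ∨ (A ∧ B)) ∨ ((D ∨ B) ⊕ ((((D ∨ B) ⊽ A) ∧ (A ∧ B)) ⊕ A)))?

No

t1 = A ∧ B
t2 = D ∨ t1 = D ∨ (A ∧ B)
t3 = D ∨ B
t4 = t3 ∧ A = (D ∨ B) ∧ A
t5 = t4 ∧ t1 = ((D ∨ B) ∧ A) ∧ (A ∧ B)
t6 = t5 ⊕ A = (((D ∨ B) ∧ A) ∧ (A ∧ B)) ⊕ A
t7 = t3 ⊕ t6 = (D ∨ B) ⊕ ((((D ∨ B) ∧ A) ∧ (A ∧ B)) ⊕ A)
t8 = t2 ∨ t7 = (D ∨ (A ∧ B)) ∨ ((D ∨ B) ⊕ ((((D ∨ B) ∧ A) ∧ (A ∧ B)) ⊕ A))
t9 = t4 ∨ t8 = ((D ∨ B) ∧ A) ∨ ((D ∨ (A ∧ B)) ∨ ((D ∨ B) ⊕ ((((D ∨ B) ∧ A) ∧ (A ∧ B)) ⊕ A)))
At A=0, B=0, C=0, D=0: circuit gives 0, formula gives 1.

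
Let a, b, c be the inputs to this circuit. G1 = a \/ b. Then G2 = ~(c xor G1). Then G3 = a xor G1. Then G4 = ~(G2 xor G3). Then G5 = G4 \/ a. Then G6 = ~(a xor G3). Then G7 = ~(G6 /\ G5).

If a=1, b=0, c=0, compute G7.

G1 = 1 \/ 0 = 1
G2 = ~(0 xor 1) = 0
G3 = 1 xor 1 = 0
G4 = ~(0 xor 0) = 1
G5 = 1 \/ 1 = 1
G6 = ~(1 xor 0) = 0
G7 = ~(0 /\ 1) = 1

1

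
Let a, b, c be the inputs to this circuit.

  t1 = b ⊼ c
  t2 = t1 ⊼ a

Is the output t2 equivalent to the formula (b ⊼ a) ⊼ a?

No

t1 = b ⊼ c
t2 = t1 ⊼ a = (b ⊼ c) ⊼ a
At a=1, b=1, c=0: circuit gives 0, formula gives 1.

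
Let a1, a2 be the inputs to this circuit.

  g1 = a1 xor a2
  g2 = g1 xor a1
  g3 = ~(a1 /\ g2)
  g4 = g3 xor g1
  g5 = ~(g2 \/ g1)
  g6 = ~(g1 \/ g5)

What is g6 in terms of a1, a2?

g1 = a1 xor a2
g2 = g1 xor a1 = (a1 xor a2) xor a1
g5 = ~(g2 \/ g1) = ~(((a1 xor a2) xor a1) \/ (a1 xor a2))
g6 = ~(g1 \/ g5) = ~((a1 xor a2) \/ (~(((a1 xor a2) xor a1) \/ (a1 xor a2))))

~((a1 xor a2) \/ (~(((a1 xor a2) xor a1) \/ (a1 xor a2))))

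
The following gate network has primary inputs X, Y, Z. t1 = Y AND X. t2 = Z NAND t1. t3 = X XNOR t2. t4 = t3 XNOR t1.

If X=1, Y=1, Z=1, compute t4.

t1 = 1 AND 1 = 1
t2 = 1 NAND 1 = 0
t3 = 1 XNOR 0 = 0
t4 = 0 XNOR 1 = 0

0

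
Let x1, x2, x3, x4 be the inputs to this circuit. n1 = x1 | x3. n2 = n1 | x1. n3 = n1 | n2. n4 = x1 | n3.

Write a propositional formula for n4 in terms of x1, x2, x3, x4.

x1 | ((x1 | x3) | ((x1 | x3) | x1))

n1 = x1 | x3
n2 = n1 | x1 = (x1 | x3) | x1
n3 = n1 | n2 = (x1 | x3) | ((x1 | x3) | x1)
n4 = x1 | n3 = x1 | ((x1 | x3) | ((x1 | x3) | x1))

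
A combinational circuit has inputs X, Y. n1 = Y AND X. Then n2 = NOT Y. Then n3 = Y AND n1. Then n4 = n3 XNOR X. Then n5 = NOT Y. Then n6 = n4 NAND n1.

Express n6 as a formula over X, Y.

n1 = Y AND X
n3 = Y AND n1 = Y AND (Y AND X)
n4 = n3 XNOR X = (Y AND (Y AND X)) XNOR X
n6 = n4 NAND n1 = ((Y AND (Y AND X)) XNOR X) NAND (Y AND X)

((Y AND (Y AND X)) XNOR X) NAND (Y AND X)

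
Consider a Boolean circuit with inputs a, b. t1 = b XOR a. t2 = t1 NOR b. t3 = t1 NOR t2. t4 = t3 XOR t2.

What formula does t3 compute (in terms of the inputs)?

(b XOR a) NOR ((b XOR a) NOR b)

t1 = b XOR a
t2 = t1 NOR b = (b XOR a) NOR b
t3 = t1 NOR t2 = (b XOR a) NOR ((b XOR a) NOR b)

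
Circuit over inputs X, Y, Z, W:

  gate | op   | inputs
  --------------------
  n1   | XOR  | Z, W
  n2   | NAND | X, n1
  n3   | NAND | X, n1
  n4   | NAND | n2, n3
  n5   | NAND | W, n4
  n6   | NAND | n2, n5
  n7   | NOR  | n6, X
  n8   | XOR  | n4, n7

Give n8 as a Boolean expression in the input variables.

((X NAND (Z XOR W)) NAND (X NAND (Z XOR W))) XOR (((X NAND (Z XOR W)) NAND (W NAND ((X NAND (Z XOR W)) NAND (X NAND (Z XOR W))))) NOR X)

n1 = Z XOR W
n2 = X NAND n1 = X NAND (Z XOR W)
n3 = X NAND n1 = X NAND (Z XOR W)
n4 = n2 NAND n3 = (X NAND (Z XOR W)) NAND (X NAND (Z XOR W))
n5 = W NAND n4 = W NAND ((X NAND (Z XOR W)) NAND (X NAND (Z XOR W)))
n6 = n2 NAND n5 = (X NAND (Z XOR W)) NAND (W NAND ((X NAND (Z XOR W)) NAND (X NAND (Z XOR W))))
n7 = n6 NOR X = ((X NAND (Z XOR W)) NAND (W NAND ((X NAND (Z XOR W)) NAND (X NAND (Z XOR W))))) NOR X
n8 = n4 XOR n7 = ((X NAND (Z XOR W)) NAND (X NAND (Z XOR W))) XOR (((X NAND (Z XOR W)) NAND (W NAND ((X NAND (Z XOR W)) NAND (X NAND (Z XOR W))))) NOR X)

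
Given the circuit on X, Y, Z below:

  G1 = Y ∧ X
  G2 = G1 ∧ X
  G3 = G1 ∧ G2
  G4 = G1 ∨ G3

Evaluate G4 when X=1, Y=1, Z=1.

G1 = 1 ∧ 1 = 1
G2 = 1 ∧ 1 = 1
G3 = 1 ∧ 1 = 1
G4 = 1 ∨ 1 = 1

1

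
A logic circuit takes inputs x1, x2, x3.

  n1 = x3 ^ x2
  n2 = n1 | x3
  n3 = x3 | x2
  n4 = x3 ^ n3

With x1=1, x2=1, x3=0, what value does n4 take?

1

n3 = 0 | 1 = 1
n4 = 0 ^ 1 = 1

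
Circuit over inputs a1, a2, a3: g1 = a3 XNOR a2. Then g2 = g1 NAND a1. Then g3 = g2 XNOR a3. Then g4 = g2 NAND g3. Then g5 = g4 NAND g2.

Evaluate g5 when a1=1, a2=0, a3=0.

1

g1 = 0 XNOR 0 = 1
g2 = 1 NAND 1 = 0
g3 = 0 XNOR 0 = 1
g4 = 0 NAND 1 = 1
g5 = 1 NAND 0 = 1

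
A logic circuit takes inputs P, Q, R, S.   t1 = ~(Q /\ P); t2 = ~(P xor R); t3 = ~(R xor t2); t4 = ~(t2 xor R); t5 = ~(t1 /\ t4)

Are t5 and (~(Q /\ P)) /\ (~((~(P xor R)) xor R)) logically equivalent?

t1 = ~(Q /\ P)
t2 = ~(P xor R)
t4 = ~(t2 xor R) = ~((~(P xor R)) xor R)
t5 = ~(t1 /\ t4) = ~((~(Q /\ P)) /\ (~((~(P xor R)) xor R)))
At P=0, Q=0, R=0, S=0: circuit gives 1, formula gives 0.

No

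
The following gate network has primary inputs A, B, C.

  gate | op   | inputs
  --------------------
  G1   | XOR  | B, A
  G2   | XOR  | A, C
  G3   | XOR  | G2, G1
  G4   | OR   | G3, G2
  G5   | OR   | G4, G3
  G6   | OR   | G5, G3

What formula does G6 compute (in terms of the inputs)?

((((A XOR C) XOR (B XOR A)) OR (A XOR C)) OR ((A XOR C) XOR (B XOR A))) OR ((A XOR C) XOR (B XOR A))

G1 = B XOR A
G2 = A XOR C
G3 = G2 XOR G1 = (A XOR C) XOR (B XOR A)
G4 = G3 OR G2 = ((A XOR C) XOR (B XOR A)) OR (A XOR C)
G5 = G4 OR G3 = (((A XOR C) XOR (B XOR A)) OR (A XOR C)) OR ((A XOR C) XOR (B XOR A))
G6 = G5 OR G3 = ((((A XOR C) XOR (B XOR A)) OR (A XOR C)) OR ((A XOR C) XOR (B XOR A))) OR ((A XOR C) XOR (B XOR A))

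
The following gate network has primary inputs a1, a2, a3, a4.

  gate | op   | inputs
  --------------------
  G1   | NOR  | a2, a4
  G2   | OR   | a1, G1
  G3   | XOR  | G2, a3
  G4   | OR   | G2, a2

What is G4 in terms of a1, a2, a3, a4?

G1 = a2 NOR a4
G2 = a1 OR G1 = a1 OR (a2 NOR a4)
G4 = G2 OR a2 = (a1 OR (a2 NOR a4)) OR a2

(a1 OR (a2 NOR a4)) OR a2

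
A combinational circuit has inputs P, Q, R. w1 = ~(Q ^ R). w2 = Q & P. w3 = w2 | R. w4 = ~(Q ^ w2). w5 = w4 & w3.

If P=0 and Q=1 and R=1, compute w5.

w2 = 1 & 0 = 0
w3 = 0 | 1 = 1
w4 = ~(1 ^ 0) = 0
w5 = 0 & 1 = 0

0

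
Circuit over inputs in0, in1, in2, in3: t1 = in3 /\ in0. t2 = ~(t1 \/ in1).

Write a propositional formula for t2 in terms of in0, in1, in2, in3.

t1 = in3 /\ in0
t2 = ~(t1 \/ in1) = ~((in3 /\ in0) \/ in1)

~((in3 /\ in0) \/ in1)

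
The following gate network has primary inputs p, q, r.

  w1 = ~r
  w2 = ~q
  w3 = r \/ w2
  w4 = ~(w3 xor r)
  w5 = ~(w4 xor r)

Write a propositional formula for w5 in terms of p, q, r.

~((~((r \/ ~q) xor r)) xor r)

w2 = ~q
w3 = r \/ w2 = r \/ ~q
w4 = ~(w3 xor r) = ~((r \/ ~q) xor r)
w5 = ~(w4 xor r) = ~((~((r \/ ~q) xor r)) xor r)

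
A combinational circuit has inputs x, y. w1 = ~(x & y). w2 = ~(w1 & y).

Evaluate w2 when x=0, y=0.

1

w1 = ~(0 & 0) = 1
w2 = ~(1 & 0) = 1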